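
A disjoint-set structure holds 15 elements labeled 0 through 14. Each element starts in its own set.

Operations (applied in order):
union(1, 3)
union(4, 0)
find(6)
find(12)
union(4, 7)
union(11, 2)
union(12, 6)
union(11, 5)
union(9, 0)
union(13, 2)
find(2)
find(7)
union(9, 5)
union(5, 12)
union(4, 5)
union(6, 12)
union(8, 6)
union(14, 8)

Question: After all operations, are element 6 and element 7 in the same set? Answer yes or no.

Step 1: union(1, 3) -> merged; set of 1 now {1, 3}
Step 2: union(4, 0) -> merged; set of 4 now {0, 4}
Step 3: find(6) -> no change; set of 6 is {6}
Step 4: find(12) -> no change; set of 12 is {12}
Step 5: union(4, 7) -> merged; set of 4 now {0, 4, 7}
Step 6: union(11, 2) -> merged; set of 11 now {2, 11}
Step 7: union(12, 6) -> merged; set of 12 now {6, 12}
Step 8: union(11, 5) -> merged; set of 11 now {2, 5, 11}
Step 9: union(9, 0) -> merged; set of 9 now {0, 4, 7, 9}
Step 10: union(13, 2) -> merged; set of 13 now {2, 5, 11, 13}
Step 11: find(2) -> no change; set of 2 is {2, 5, 11, 13}
Step 12: find(7) -> no change; set of 7 is {0, 4, 7, 9}
Step 13: union(9, 5) -> merged; set of 9 now {0, 2, 4, 5, 7, 9, 11, 13}
Step 14: union(5, 12) -> merged; set of 5 now {0, 2, 4, 5, 6, 7, 9, 11, 12, 13}
Step 15: union(4, 5) -> already same set; set of 4 now {0, 2, 4, 5, 6, 7, 9, 11, 12, 13}
Step 16: union(6, 12) -> already same set; set of 6 now {0, 2, 4, 5, 6, 7, 9, 11, 12, 13}
Step 17: union(8, 6) -> merged; set of 8 now {0, 2, 4, 5, 6, 7, 8, 9, 11, 12, 13}
Step 18: union(14, 8) -> merged; set of 14 now {0, 2, 4, 5, 6, 7, 8, 9, 11, 12, 13, 14}
Set of 6: {0, 2, 4, 5, 6, 7, 8, 9, 11, 12, 13, 14}; 7 is a member.

Answer: yes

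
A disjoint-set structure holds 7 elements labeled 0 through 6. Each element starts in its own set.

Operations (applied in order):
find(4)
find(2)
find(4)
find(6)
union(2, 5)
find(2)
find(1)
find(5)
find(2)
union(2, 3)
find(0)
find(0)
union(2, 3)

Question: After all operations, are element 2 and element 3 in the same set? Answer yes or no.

Step 1: find(4) -> no change; set of 4 is {4}
Step 2: find(2) -> no change; set of 2 is {2}
Step 3: find(4) -> no change; set of 4 is {4}
Step 4: find(6) -> no change; set of 6 is {6}
Step 5: union(2, 5) -> merged; set of 2 now {2, 5}
Step 6: find(2) -> no change; set of 2 is {2, 5}
Step 7: find(1) -> no change; set of 1 is {1}
Step 8: find(5) -> no change; set of 5 is {2, 5}
Step 9: find(2) -> no change; set of 2 is {2, 5}
Step 10: union(2, 3) -> merged; set of 2 now {2, 3, 5}
Step 11: find(0) -> no change; set of 0 is {0}
Step 12: find(0) -> no change; set of 0 is {0}
Step 13: union(2, 3) -> already same set; set of 2 now {2, 3, 5}
Set of 2: {2, 3, 5}; 3 is a member.

Answer: yes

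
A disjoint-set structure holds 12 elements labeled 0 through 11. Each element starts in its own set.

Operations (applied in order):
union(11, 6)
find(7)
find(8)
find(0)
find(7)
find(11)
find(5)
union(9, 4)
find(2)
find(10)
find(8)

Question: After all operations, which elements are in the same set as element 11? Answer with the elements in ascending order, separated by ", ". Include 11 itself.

Answer: 6, 11

Derivation:
Step 1: union(11, 6) -> merged; set of 11 now {6, 11}
Step 2: find(7) -> no change; set of 7 is {7}
Step 3: find(8) -> no change; set of 8 is {8}
Step 4: find(0) -> no change; set of 0 is {0}
Step 5: find(7) -> no change; set of 7 is {7}
Step 6: find(11) -> no change; set of 11 is {6, 11}
Step 7: find(5) -> no change; set of 5 is {5}
Step 8: union(9, 4) -> merged; set of 9 now {4, 9}
Step 9: find(2) -> no change; set of 2 is {2}
Step 10: find(10) -> no change; set of 10 is {10}
Step 11: find(8) -> no change; set of 8 is {8}
Component of 11: {6, 11}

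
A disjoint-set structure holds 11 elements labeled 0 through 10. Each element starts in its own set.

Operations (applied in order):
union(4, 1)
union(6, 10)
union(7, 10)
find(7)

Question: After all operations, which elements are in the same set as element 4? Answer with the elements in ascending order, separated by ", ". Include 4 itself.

Answer: 1, 4

Derivation:
Step 1: union(4, 1) -> merged; set of 4 now {1, 4}
Step 2: union(6, 10) -> merged; set of 6 now {6, 10}
Step 3: union(7, 10) -> merged; set of 7 now {6, 7, 10}
Step 4: find(7) -> no change; set of 7 is {6, 7, 10}
Component of 4: {1, 4}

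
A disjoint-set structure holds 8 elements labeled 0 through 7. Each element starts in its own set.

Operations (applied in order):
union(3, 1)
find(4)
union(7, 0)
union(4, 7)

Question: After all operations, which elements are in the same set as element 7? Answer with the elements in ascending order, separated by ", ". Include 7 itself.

Answer: 0, 4, 7

Derivation:
Step 1: union(3, 1) -> merged; set of 3 now {1, 3}
Step 2: find(4) -> no change; set of 4 is {4}
Step 3: union(7, 0) -> merged; set of 7 now {0, 7}
Step 4: union(4, 7) -> merged; set of 4 now {0, 4, 7}
Component of 7: {0, 4, 7}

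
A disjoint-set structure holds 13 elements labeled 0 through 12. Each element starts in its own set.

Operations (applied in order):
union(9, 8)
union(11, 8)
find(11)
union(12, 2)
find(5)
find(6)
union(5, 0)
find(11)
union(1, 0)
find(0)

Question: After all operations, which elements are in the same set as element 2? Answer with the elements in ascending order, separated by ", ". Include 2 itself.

Step 1: union(9, 8) -> merged; set of 9 now {8, 9}
Step 2: union(11, 8) -> merged; set of 11 now {8, 9, 11}
Step 3: find(11) -> no change; set of 11 is {8, 9, 11}
Step 4: union(12, 2) -> merged; set of 12 now {2, 12}
Step 5: find(5) -> no change; set of 5 is {5}
Step 6: find(6) -> no change; set of 6 is {6}
Step 7: union(5, 0) -> merged; set of 5 now {0, 5}
Step 8: find(11) -> no change; set of 11 is {8, 9, 11}
Step 9: union(1, 0) -> merged; set of 1 now {0, 1, 5}
Step 10: find(0) -> no change; set of 0 is {0, 1, 5}
Component of 2: {2, 12}

Answer: 2, 12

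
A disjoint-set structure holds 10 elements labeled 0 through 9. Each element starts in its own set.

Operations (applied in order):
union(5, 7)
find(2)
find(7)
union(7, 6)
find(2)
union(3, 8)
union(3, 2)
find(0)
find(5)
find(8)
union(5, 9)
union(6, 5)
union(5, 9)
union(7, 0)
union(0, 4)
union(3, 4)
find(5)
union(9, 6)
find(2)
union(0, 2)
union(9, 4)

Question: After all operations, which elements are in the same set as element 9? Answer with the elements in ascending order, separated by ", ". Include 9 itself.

Step 1: union(5, 7) -> merged; set of 5 now {5, 7}
Step 2: find(2) -> no change; set of 2 is {2}
Step 3: find(7) -> no change; set of 7 is {5, 7}
Step 4: union(7, 6) -> merged; set of 7 now {5, 6, 7}
Step 5: find(2) -> no change; set of 2 is {2}
Step 6: union(3, 8) -> merged; set of 3 now {3, 8}
Step 7: union(3, 2) -> merged; set of 3 now {2, 3, 8}
Step 8: find(0) -> no change; set of 0 is {0}
Step 9: find(5) -> no change; set of 5 is {5, 6, 7}
Step 10: find(8) -> no change; set of 8 is {2, 3, 8}
Step 11: union(5, 9) -> merged; set of 5 now {5, 6, 7, 9}
Step 12: union(6, 5) -> already same set; set of 6 now {5, 6, 7, 9}
Step 13: union(5, 9) -> already same set; set of 5 now {5, 6, 7, 9}
Step 14: union(7, 0) -> merged; set of 7 now {0, 5, 6, 7, 9}
Step 15: union(0, 4) -> merged; set of 0 now {0, 4, 5, 6, 7, 9}
Step 16: union(3, 4) -> merged; set of 3 now {0, 2, 3, 4, 5, 6, 7, 8, 9}
Step 17: find(5) -> no change; set of 5 is {0, 2, 3, 4, 5, 6, 7, 8, 9}
Step 18: union(9, 6) -> already same set; set of 9 now {0, 2, 3, 4, 5, 6, 7, 8, 9}
Step 19: find(2) -> no change; set of 2 is {0, 2, 3, 4, 5, 6, 7, 8, 9}
Step 20: union(0, 2) -> already same set; set of 0 now {0, 2, 3, 4, 5, 6, 7, 8, 9}
Step 21: union(9, 4) -> already same set; set of 9 now {0, 2, 3, 4, 5, 6, 7, 8, 9}
Component of 9: {0, 2, 3, 4, 5, 6, 7, 8, 9}

Answer: 0, 2, 3, 4, 5, 6, 7, 8, 9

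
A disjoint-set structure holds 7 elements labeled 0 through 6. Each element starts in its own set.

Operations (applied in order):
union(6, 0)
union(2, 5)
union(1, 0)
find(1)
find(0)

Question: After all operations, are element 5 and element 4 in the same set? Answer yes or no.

Answer: no

Derivation:
Step 1: union(6, 0) -> merged; set of 6 now {0, 6}
Step 2: union(2, 5) -> merged; set of 2 now {2, 5}
Step 3: union(1, 0) -> merged; set of 1 now {0, 1, 6}
Step 4: find(1) -> no change; set of 1 is {0, 1, 6}
Step 5: find(0) -> no change; set of 0 is {0, 1, 6}
Set of 5: {2, 5}; 4 is not a member.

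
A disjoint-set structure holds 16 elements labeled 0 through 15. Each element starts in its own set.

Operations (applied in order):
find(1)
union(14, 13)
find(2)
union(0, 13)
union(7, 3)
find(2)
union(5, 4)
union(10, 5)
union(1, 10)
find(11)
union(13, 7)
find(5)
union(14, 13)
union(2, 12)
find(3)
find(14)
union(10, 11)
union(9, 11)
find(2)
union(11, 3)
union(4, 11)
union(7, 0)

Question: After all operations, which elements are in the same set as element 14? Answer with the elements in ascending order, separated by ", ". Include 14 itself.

Step 1: find(1) -> no change; set of 1 is {1}
Step 2: union(14, 13) -> merged; set of 14 now {13, 14}
Step 3: find(2) -> no change; set of 2 is {2}
Step 4: union(0, 13) -> merged; set of 0 now {0, 13, 14}
Step 5: union(7, 3) -> merged; set of 7 now {3, 7}
Step 6: find(2) -> no change; set of 2 is {2}
Step 7: union(5, 4) -> merged; set of 5 now {4, 5}
Step 8: union(10, 5) -> merged; set of 10 now {4, 5, 10}
Step 9: union(1, 10) -> merged; set of 1 now {1, 4, 5, 10}
Step 10: find(11) -> no change; set of 11 is {11}
Step 11: union(13, 7) -> merged; set of 13 now {0, 3, 7, 13, 14}
Step 12: find(5) -> no change; set of 5 is {1, 4, 5, 10}
Step 13: union(14, 13) -> already same set; set of 14 now {0, 3, 7, 13, 14}
Step 14: union(2, 12) -> merged; set of 2 now {2, 12}
Step 15: find(3) -> no change; set of 3 is {0, 3, 7, 13, 14}
Step 16: find(14) -> no change; set of 14 is {0, 3, 7, 13, 14}
Step 17: union(10, 11) -> merged; set of 10 now {1, 4, 5, 10, 11}
Step 18: union(9, 11) -> merged; set of 9 now {1, 4, 5, 9, 10, 11}
Step 19: find(2) -> no change; set of 2 is {2, 12}
Step 20: union(11, 3) -> merged; set of 11 now {0, 1, 3, 4, 5, 7, 9, 10, 11, 13, 14}
Step 21: union(4, 11) -> already same set; set of 4 now {0, 1, 3, 4, 5, 7, 9, 10, 11, 13, 14}
Step 22: union(7, 0) -> already same set; set of 7 now {0, 1, 3, 4, 5, 7, 9, 10, 11, 13, 14}
Component of 14: {0, 1, 3, 4, 5, 7, 9, 10, 11, 13, 14}

Answer: 0, 1, 3, 4, 5, 7, 9, 10, 11, 13, 14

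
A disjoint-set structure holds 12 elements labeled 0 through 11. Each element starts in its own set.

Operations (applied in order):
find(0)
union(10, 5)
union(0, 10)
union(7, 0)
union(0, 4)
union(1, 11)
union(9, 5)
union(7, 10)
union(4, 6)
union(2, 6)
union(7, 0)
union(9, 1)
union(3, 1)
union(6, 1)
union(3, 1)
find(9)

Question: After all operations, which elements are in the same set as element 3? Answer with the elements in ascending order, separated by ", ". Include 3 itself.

Answer: 0, 1, 2, 3, 4, 5, 6, 7, 9, 10, 11

Derivation:
Step 1: find(0) -> no change; set of 0 is {0}
Step 2: union(10, 5) -> merged; set of 10 now {5, 10}
Step 3: union(0, 10) -> merged; set of 0 now {0, 5, 10}
Step 4: union(7, 0) -> merged; set of 7 now {0, 5, 7, 10}
Step 5: union(0, 4) -> merged; set of 0 now {0, 4, 5, 7, 10}
Step 6: union(1, 11) -> merged; set of 1 now {1, 11}
Step 7: union(9, 5) -> merged; set of 9 now {0, 4, 5, 7, 9, 10}
Step 8: union(7, 10) -> already same set; set of 7 now {0, 4, 5, 7, 9, 10}
Step 9: union(4, 6) -> merged; set of 4 now {0, 4, 5, 6, 7, 9, 10}
Step 10: union(2, 6) -> merged; set of 2 now {0, 2, 4, 5, 6, 7, 9, 10}
Step 11: union(7, 0) -> already same set; set of 7 now {0, 2, 4, 5, 6, 7, 9, 10}
Step 12: union(9, 1) -> merged; set of 9 now {0, 1, 2, 4, 5, 6, 7, 9, 10, 11}
Step 13: union(3, 1) -> merged; set of 3 now {0, 1, 2, 3, 4, 5, 6, 7, 9, 10, 11}
Step 14: union(6, 1) -> already same set; set of 6 now {0, 1, 2, 3, 4, 5, 6, 7, 9, 10, 11}
Step 15: union(3, 1) -> already same set; set of 3 now {0, 1, 2, 3, 4, 5, 6, 7, 9, 10, 11}
Step 16: find(9) -> no change; set of 9 is {0, 1, 2, 3, 4, 5, 6, 7, 9, 10, 11}
Component of 3: {0, 1, 2, 3, 4, 5, 6, 7, 9, 10, 11}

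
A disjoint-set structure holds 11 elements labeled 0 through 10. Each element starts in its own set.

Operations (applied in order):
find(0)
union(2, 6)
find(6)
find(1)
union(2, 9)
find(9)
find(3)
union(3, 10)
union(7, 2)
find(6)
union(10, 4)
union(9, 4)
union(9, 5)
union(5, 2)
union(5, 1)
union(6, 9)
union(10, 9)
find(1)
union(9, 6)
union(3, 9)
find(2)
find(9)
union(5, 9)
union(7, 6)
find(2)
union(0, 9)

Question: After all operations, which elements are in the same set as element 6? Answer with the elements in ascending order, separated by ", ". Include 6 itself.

Answer: 0, 1, 2, 3, 4, 5, 6, 7, 9, 10

Derivation:
Step 1: find(0) -> no change; set of 0 is {0}
Step 2: union(2, 6) -> merged; set of 2 now {2, 6}
Step 3: find(6) -> no change; set of 6 is {2, 6}
Step 4: find(1) -> no change; set of 1 is {1}
Step 5: union(2, 9) -> merged; set of 2 now {2, 6, 9}
Step 6: find(9) -> no change; set of 9 is {2, 6, 9}
Step 7: find(3) -> no change; set of 3 is {3}
Step 8: union(3, 10) -> merged; set of 3 now {3, 10}
Step 9: union(7, 2) -> merged; set of 7 now {2, 6, 7, 9}
Step 10: find(6) -> no change; set of 6 is {2, 6, 7, 9}
Step 11: union(10, 4) -> merged; set of 10 now {3, 4, 10}
Step 12: union(9, 4) -> merged; set of 9 now {2, 3, 4, 6, 7, 9, 10}
Step 13: union(9, 5) -> merged; set of 9 now {2, 3, 4, 5, 6, 7, 9, 10}
Step 14: union(5, 2) -> already same set; set of 5 now {2, 3, 4, 5, 6, 7, 9, 10}
Step 15: union(5, 1) -> merged; set of 5 now {1, 2, 3, 4, 5, 6, 7, 9, 10}
Step 16: union(6, 9) -> already same set; set of 6 now {1, 2, 3, 4, 5, 6, 7, 9, 10}
Step 17: union(10, 9) -> already same set; set of 10 now {1, 2, 3, 4, 5, 6, 7, 9, 10}
Step 18: find(1) -> no change; set of 1 is {1, 2, 3, 4, 5, 6, 7, 9, 10}
Step 19: union(9, 6) -> already same set; set of 9 now {1, 2, 3, 4, 5, 6, 7, 9, 10}
Step 20: union(3, 9) -> already same set; set of 3 now {1, 2, 3, 4, 5, 6, 7, 9, 10}
Step 21: find(2) -> no change; set of 2 is {1, 2, 3, 4, 5, 6, 7, 9, 10}
Step 22: find(9) -> no change; set of 9 is {1, 2, 3, 4, 5, 6, 7, 9, 10}
Step 23: union(5, 9) -> already same set; set of 5 now {1, 2, 3, 4, 5, 6, 7, 9, 10}
Step 24: union(7, 6) -> already same set; set of 7 now {1, 2, 3, 4, 5, 6, 7, 9, 10}
Step 25: find(2) -> no change; set of 2 is {1, 2, 3, 4, 5, 6, 7, 9, 10}
Step 26: union(0, 9) -> merged; set of 0 now {0, 1, 2, 3, 4, 5, 6, 7, 9, 10}
Component of 6: {0, 1, 2, 3, 4, 5, 6, 7, 9, 10}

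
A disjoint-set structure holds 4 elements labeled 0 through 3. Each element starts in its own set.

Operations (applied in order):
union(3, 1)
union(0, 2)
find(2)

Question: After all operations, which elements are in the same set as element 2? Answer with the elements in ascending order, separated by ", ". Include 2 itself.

Step 1: union(3, 1) -> merged; set of 3 now {1, 3}
Step 2: union(0, 2) -> merged; set of 0 now {0, 2}
Step 3: find(2) -> no change; set of 2 is {0, 2}
Component of 2: {0, 2}

Answer: 0, 2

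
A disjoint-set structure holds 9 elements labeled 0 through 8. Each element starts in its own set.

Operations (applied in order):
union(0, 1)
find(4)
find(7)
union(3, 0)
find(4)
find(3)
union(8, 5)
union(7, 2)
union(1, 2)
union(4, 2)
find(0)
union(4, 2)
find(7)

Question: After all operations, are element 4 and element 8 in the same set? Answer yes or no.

Step 1: union(0, 1) -> merged; set of 0 now {0, 1}
Step 2: find(4) -> no change; set of 4 is {4}
Step 3: find(7) -> no change; set of 7 is {7}
Step 4: union(3, 0) -> merged; set of 3 now {0, 1, 3}
Step 5: find(4) -> no change; set of 4 is {4}
Step 6: find(3) -> no change; set of 3 is {0, 1, 3}
Step 7: union(8, 5) -> merged; set of 8 now {5, 8}
Step 8: union(7, 2) -> merged; set of 7 now {2, 7}
Step 9: union(1, 2) -> merged; set of 1 now {0, 1, 2, 3, 7}
Step 10: union(4, 2) -> merged; set of 4 now {0, 1, 2, 3, 4, 7}
Step 11: find(0) -> no change; set of 0 is {0, 1, 2, 3, 4, 7}
Step 12: union(4, 2) -> already same set; set of 4 now {0, 1, 2, 3, 4, 7}
Step 13: find(7) -> no change; set of 7 is {0, 1, 2, 3, 4, 7}
Set of 4: {0, 1, 2, 3, 4, 7}; 8 is not a member.

Answer: no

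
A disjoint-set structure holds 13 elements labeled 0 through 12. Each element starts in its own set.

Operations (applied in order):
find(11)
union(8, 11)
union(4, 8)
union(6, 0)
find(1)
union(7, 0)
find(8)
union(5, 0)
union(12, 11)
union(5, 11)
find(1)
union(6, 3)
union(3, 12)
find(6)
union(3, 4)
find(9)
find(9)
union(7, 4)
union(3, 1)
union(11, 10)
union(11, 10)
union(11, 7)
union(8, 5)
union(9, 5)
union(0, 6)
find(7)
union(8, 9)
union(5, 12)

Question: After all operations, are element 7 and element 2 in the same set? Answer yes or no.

Step 1: find(11) -> no change; set of 11 is {11}
Step 2: union(8, 11) -> merged; set of 8 now {8, 11}
Step 3: union(4, 8) -> merged; set of 4 now {4, 8, 11}
Step 4: union(6, 0) -> merged; set of 6 now {0, 6}
Step 5: find(1) -> no change; set of 1 is {1}
Step 6: union(7, 0) -> merged; set of 7 now {0, 6, 7}
Step 7: find(8) -> no change; set of 8 is {4, 8, 11}
Step 8: union(5, 0) -> merged; set of 5 now {0, 5, 6, 7}
Step 9: union(12, 11) -> merged; set of 12 now {4, 8, 11, 12}
Step 10: union(5, 11) -> merged; set of 5 now {0, 4, 5, 6, 7, 8, 11, 12}
Step 11: find(1) -> no change; set of 1 is {1}
Step 12: union(6, 3) -> merged; set of 6 now {0, 3, 4, 5, 6, 7, 8, 11, 12}
Step 13: union(3, 12) -> already same set; set of 3 now {0, 3, 4, 5, 6, 7, 8, 11, 12}
Step 14: find(6) -> no change; set of 6 is {0, 3, 4, 5, 6, 7, 8, 11, 12}
Step 15: union(3, 4) -> already same set; set of 3 now {0, 3, 4, 5, 6, 7, 8, 11, 12}
Step 16: find(9) -> no change; set of 9 is {9}
Step 17: find(9) -> no change; set of 9 is {9}
Step 18: union(7, 4) -> already same set; set of 7 now {0, 3, 4, 5, 6, 7, 8, 11, 12}
Step 19: union(3, 1) -> merged; set of 3 now {0, 1, 3, 4, 5, 6, 7, 8, 11, 12}
Step 20: union(11, 10) -> merged; set of 11 now {0, 1, 3, 4, 5, 6, 7, 8, 10, 11, 12}
Step 21: union(11, 10) -> already same set; set of 11 now {0, 1, 3, 4, 5, 6, 7, 8, 10, 11, 12}
Step 22: union(11, 7) -> already same set; set of 11 now {0, 1, 3, 4, 5, 6, 7, 8, 10, 11, 12}
Step 23: union(8, 5) -> already same set; set of 8 now {0, 1, 3, 4, 5, 6, 7, 8, 10, 11, 12}
Step 24: union(9, 5) -> merged; set of 9 now {0, 1, 3, 4, 5, 6, 7, 8, 9, 10, 11, 12}
Step 25: union(0, 6) -> already same set; set of 0 now {0, 1, 3, 4, 5, 6, 7, 8, 9, 10, 11, 12}
Step 26: find(7) -> no change; set of 7 is {0, 1, 3, 4, 5, 6, 7, 8, 9, 10, 11, 12}
Step 27: union(8, 9) -> already same set; set of 8 now {0, 1, 3, 4, 5, 6, 7, 8, 9, 10, 11, 12}
Step 28: union(5, 12) -> already same set; set of 5 now {0, 1, 3, 4, 5, 6, 7, 8, 9, 10, 11, 12}
Set of 7: {0, 1, 3, 4, 5, 6, 7, 8, 9, 10, 11, 12}; 2 is not a member.

Answer: no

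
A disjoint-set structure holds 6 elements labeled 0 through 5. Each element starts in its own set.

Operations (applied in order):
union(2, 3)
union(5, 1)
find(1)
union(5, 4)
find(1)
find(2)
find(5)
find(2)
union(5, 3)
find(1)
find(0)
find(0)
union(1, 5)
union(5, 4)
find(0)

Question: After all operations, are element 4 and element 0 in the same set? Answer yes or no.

Answer: no

Derivation:
Step 1: union(2, 3) -> merged; set of 2 now {2, 3}
Step 2: union(5, 1) -> merged; set of 5 now {1, 5}
Step 3: find(1) -> no change; set of 1 is {1, 5}
Step 4: union(5, 4) -> merged; set of 5 now {1, 4, 5}
Step 5: find(1) -> no change; set of 1 is {1, 4, 5}
Step 6: find(2) -> no change; set of 2 is {2, 3}
Step 7: find(5) -> no change; set of 5 is {1, 4, 5}
Step 8: find(2) -> no change; set of 2 is {2, 3}
Step 9: union(5, 3) -> merged; set of 5 now {1, 2, 3, 4, 5}
Step 10: find(1) -> no change; set of 1 is {1, 2, 3, 4, 5}
Step 11: find(0) -> no change; set of 0 is {0}
Step 12: find(0) -> no change; set of 0 is {0}
Step 13: union(1, 5) -> already same set; set of 1 now {1, 2, 3, 4, 5}
Step 14: union(5, 4) -> already same set; set of 5 now {1, 2, 3, 4, 5}
Step 15: find(0) -> no change; set of 0 is {0}
Set of 4: {1, 2, 3, 4, 5}; 0 is not a member.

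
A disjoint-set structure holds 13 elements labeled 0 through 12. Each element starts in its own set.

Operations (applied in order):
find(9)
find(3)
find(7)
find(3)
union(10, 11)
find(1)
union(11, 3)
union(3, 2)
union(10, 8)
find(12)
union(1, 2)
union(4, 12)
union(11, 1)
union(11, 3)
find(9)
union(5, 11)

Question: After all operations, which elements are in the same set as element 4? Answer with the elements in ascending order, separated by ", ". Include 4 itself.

Step 1: find(9) -> no change; set of 9 is {9}
Step 2: find(3) -> no change; set of 3 is {3}
Step 3: find(7) -> no change; set of 7 is {7}
Step 4: find(3) -> no change; set of 3 is {3}
Step 5: union(10, 11) -> merged; set of 10 now {10, 11}
Step 6: find(1) -> no change; set of 1 is {1}
Step 7: union(11, 3) -> merged; set of 11 now {3, 10, 11}
Step 8: union(3, 2) -> merged; set of 3 now {2, 3, 10, 11}
Step 9: union(10, 8) -> merged; set of 10 now {2, 3, 8, 10, 11}
Step 10: find(12) -> no change; set of 12 is {12}
Step 11: union(1, 2) -> merged; set of 1 now {1, 2, 3, 8, 10, 11}
Step 12: union(4, 12) -> merged; set of 4 now {4, 12}
Step 13: union(11, 1) -> already same set; set of 11 now {1, 2, 3, 8, 10, 11}
Step 14: union(11, 3) -> already same set; set of 11 now {1, 2, 3, 8, 10, 11}
Step 15: find(9) -> no change; set of 9 is {9}
Step 16: union(5, 11) -> merged; set of 5 now {1, 2, 3, 5, 8, 10, 11}
Component of 4: {4, 12}

Answer: 4, 12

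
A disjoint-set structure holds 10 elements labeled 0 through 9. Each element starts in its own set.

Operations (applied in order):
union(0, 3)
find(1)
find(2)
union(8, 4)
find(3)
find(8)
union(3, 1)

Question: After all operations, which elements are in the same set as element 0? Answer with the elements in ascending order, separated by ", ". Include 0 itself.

Step 1: union(0, 3) -> merged; set of 0 now {0, 3}
Step 2: find(1) -> no change; set of 1 is {1}
Step 3: find(2) -> no change; set of 2 is {2}
Step 4: union(8, 4) -> merged; set of 8 now {4, 8}
Step 5: find(3) -> no change; set of 3 is {0, 3}
Step 6: find(8) -> no change; set of 8 is {4, 8}
Step 7: union(3, 1) -> merged; set of 3 now {0, 1, 3}
Component of 0: {0, 1, 3}

Answer: 0, 1, 3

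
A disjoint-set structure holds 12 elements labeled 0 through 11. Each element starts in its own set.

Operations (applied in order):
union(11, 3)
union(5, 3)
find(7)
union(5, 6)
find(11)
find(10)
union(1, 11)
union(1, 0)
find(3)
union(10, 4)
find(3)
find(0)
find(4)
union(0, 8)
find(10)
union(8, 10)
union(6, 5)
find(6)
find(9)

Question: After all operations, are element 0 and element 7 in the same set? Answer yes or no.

Step 1: union(11, 3) -> merged; set of 11 now {3, 11}
Step 2: union(5, 3) -> merged; set of 5 now {3, 5, 11}
Step 3: find(7) -> no change; set of 7 is {7}
Step 4: union(5, 6) -> merged; set of 5 now {3, 5, 6, 11}
Step 5: find(11) -> no change; set of 11 is {3, 5, 6, 11}
Step 6: find(10) -> no change; set of 10 is {10}
Step 7: union(1, 11) -> merged; set of 1 now {1, 3, 5, 6, 11}
Step 8: union(1, 0) -> merged; set of 1 now {0, 1, 3, 5, 6, 11}
Step 9: find(3) -> no change; set of 3 is {0, 1, 3, 5, 6, 11}
Step 10: union(10, 4) -> merged; set of 10 now {4, 10}
Step 11: find(3) -> no change; set of 3 is {0, 1, 3, 5, 6, 11}
Step 12: find(0) -> no change; set of 0 is {0, 1, 3, 5, 6, 11}
Step 13: find(4) -> no change; set of 4 is {4, 10}
Step 14: union(0, 8) -> merged; set of 0 now {0, 1, 3, 5, 6, 8, 11}
Step 15: find(10) -> no change; set of 10 is {4, 10}
Step 16: union(8, 10) -> merged; set of 8 now {0, 1, 3, 4, 5, 6, 8, 10, 11}
Step 17: union(6, 5) -> already same set; set of 6 now {0, 1, 3, 4, 5, 6, 8, 10, 11}
Step 18: find(6) -> no change; set of 6 is {0, 1, 3, 4, 5, 6, 8, 10, 11}
Step 19: find(9) -> no change; set of 9 is {9}
Set of 0: {0, 1, 3, 4, 5, 6, 8, 10, 11}; 7 is not a member.

Answer: no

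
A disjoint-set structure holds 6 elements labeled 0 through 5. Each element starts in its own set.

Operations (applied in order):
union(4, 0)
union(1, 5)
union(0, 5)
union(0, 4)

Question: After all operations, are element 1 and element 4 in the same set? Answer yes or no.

Answer: yes

Derivation:
Step 1: union(4, 0) -> merged; set of 4 now {0, 4}
Step 2: union(1, 5) -> merged; set of 1 now {1, 5}
Step 3: union(0, 5) -> merged; set of 0 now {0, 1, 4, 5}
Step 4: union(0, 4) -> already same set; set of 0 now {0, 1, 4, 5}
Set of 1: {0, 1, 4, 5}; 4 is a member.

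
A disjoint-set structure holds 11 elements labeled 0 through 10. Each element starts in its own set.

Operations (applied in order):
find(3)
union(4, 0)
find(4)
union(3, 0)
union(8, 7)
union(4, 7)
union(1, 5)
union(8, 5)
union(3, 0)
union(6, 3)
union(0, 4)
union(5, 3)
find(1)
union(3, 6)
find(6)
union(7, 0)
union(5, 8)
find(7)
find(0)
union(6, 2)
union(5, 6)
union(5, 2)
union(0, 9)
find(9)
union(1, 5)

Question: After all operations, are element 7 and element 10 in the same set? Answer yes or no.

Step 1: find(3) -> no change; set of 3 is {3}
Step 2: union(4, 0) -> merged; set of 4 now {0, 4}
Step 3: find(4) -> no change; set of 4 is {0, 4}
Step 4: union(3, 0) -> merged; set of 3 now {0, 3, 4}
Step 5: union(8, 7) -> merged; set of 8 now {7, 8}
Step 6: union(4, 7) -> merged; set of 4 now {0, 3, 4, 7, 8}
Step 7: union(1, 5) -> merged; set of 1 now {1, 5}
Step 8: union(8, 5) -> merged; set of 8 now {0, 1, 3, 4, 5, 7, 8}
Step 9: union(3, 0) -> already same set; set of 3 now {0, 1, 3, 4, 5, 7, 8}
Step 10: union(6, 3) -> merged; set of 6 now {0, 1, 3, 4, 5, 6, 7, 8}
Step 11: union(0, 4) -> already same set; set of 0 now {0, 1, 3, 4, 5, 6, 7, 8}
Step 12: union(5, 3) -> already same set; set of 5 now {0, 1, 3, 4, 5, 6, 7, 8}
Step 13: find(1) -> no change; set of 1 is {0, 1, 3, 4, 5, 6, 7, 8}
Step 14: union(3, 6) -> already same set; set of 3 now {0, 1, 3, 4, 5, 6, 7, 8}
Step 15: find(6) -> no change; set of 6 is {0, 1, 3, 4, 5, 6, 7, 8}
Step 16: union(7, 0) -> already same set; set of 7 now {0, 1, 3, 4, 5, 6, 7, 8}
Step 17: union(5, 8) -> already same set; set of 5 now {0, 1, 3, 4, 5, 6, 7, 8}
Step 18: find(7) -> no change; set of 7 is {0, 1, 3, 4, 5, 6, 7, 8}
Step 19: find(0) -> no change; set of 0 is {0, 1, 3, 4, 5, 6, 7, 8}
Step 20: union(6, 2) -> merged; set of 6 now {0, 1, 2, 3, 4, 5, 6, 7, 8}
Step 21: union(5, 6) -> already same set; set of 5 now {0, 1, 2, 3, 4, 5, 6, 7, 8}
Step 22: union(5, 2) -> already same set; set of 5 now {0, 1, 2, 3, 4, 5, 6, 7, 8}
Step 23: union(0, 9) -> merged; set of 0 now {0, 1, 2, 3, 4, 5, 6, 7, 8, 9}
Step 24: find(9) -> no change; set of 9 is {0, 1, 2, 3, 4, 5, 6, 7, 8, 9}
Step 25: union(1, 5) -> already same set; set of 1 now {0, 1, 2, 3, 4, 5, 6, 7, 8, 9}
Set of 7: {0, 1, 2, 3, 4, 5, 6, 7, 8, 9}; 10 is not a member.

Answer: no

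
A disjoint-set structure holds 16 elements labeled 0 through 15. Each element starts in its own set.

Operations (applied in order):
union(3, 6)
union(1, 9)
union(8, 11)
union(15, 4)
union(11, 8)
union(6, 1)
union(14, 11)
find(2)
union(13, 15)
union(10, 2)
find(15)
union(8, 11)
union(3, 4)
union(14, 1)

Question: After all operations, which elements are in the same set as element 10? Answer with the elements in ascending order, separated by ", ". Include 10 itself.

Step 1: union(3, 6) -> merged; set of 3 now {3, 6}
Step 2: union(1, 9) -> merged; set of 1 now {1, 9}
Step 3: union(8, 11) -> merged; set of 8 now {8, 11}
Step 4: union(15, 4) -> merged; set of 15 now {4, 15}
Step 5: union(11, 8) -> already same set; set of 11 now {8, 11}
Step 6: union(6, 1) -> merged; set of 6 now {1, 3, 6, 9}
Step 7: union(14, 11) -> merged; set of 14 now {8, 11, 14}
Step 8: find(2) -> no change; set of 2 is {2}
Step 9: union(13, 15) -> merged; set of 13 now {4, 13, 15}
Step 10: union(10, 2) -> merged; set of 10 now {2, 10}
Step 11: find(15) -> no change; set of 15 is {4, 13, 15}
Step 12: union(8, 11) -> already same set; set of 8 now {8, 11, 14}
Step 13: union(3, 4) -> merged; set of 3 now {1, 3, 4, 6, 9, 13, 15}
Step 14: union(14, 1) -> merged; set of 14 now {1, 3, 4, 6, 8, 9, 11, 13, 14, 15}
Component of 10: {2, 10}

Answer: 2, 10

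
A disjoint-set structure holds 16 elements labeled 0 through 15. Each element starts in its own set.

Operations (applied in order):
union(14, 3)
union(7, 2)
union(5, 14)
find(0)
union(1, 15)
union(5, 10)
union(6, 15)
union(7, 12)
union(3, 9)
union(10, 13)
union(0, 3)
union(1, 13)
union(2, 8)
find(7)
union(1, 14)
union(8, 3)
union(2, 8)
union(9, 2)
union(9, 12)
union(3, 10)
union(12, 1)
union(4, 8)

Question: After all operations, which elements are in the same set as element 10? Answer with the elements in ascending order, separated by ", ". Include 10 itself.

Answer: 0, 1, 2, 3, 4, 5, 6, 7, 8, 9, 10, 12, 13, 14, 15

Derivation:
Step 1: union(14, 3) -> merged; set of 14 now {3, 14}
Step 2: union(7, 2) -> merged; set of 7 now {2, 7}
Step 3: union(5, 14) -> merged; set of 5 now {3, 5, 14}
Step 4: find(0) -> no change; set of 0 is {0}
Step 5: union(1, 15) -> merged; set of 1 now {1, 15}
Step 6: union(5, 10) -> merged; set of 5 now {3, 5, 10, 14}
Step 7: union(6, 15) -> merged; set of 6 now {1, 6, 15}
Step 8: union(7, 12) -> merged; set of 7 now {2, 7, 12}
Step 9: union(3, 9) -> merged; set of 3 now {3, 5, 9, 10, 14}
Step 10: union(10, 13) -> merged; set of 10 now {3, 5, 9, 10, 13, 14}
Step 11: union(0, 3) -> merged; set of 0 now {0, 3, 5, 9, 10, 13, 14}
Step 12: union(1, 13) -> merged; set of 1 now {0, 1, 3, 5, 6, 9, 10, 13, 14, 15}
Step 13: union(2, 8) -> merged; set of 2 now {2, 7, 8, 12}
Step 14: find(7) -> no change; set of 7 is {2, 7, 8, 12}
Step 15: union(1, 14) -> already same set; set of 1 now {0, 1, 3, 5, 6, 9, 10, 13, 14, 15}
Step 16: union(8, 3) -> merged; set of 8 now {0, 1, 2, 3, 5, 6, 7, 8, 9, 10, 12, 13, 14, 15}
Step 17: union(2, 8) -> already same set; set of 2 now {0, 1, 2, 3, 5, 6, 7, 8, 9, 10, 12, 13, 14, 15}
Step 18: union(9, 2) -> already same set; set of 9 now {0, 1, 2, 3, 5, 6, 7, 8, 9, 10, 12, 13, 14, 15}
Step 19: union(9, 12) -> already same set; set of 9 now {0, 1, 2, 3, 5, 6, 7, 8, 9, 10, 12, 13, 14, 15}
Step 20: union(3, 10) -> already same set; set of 3 now {0, 1, 2, 3, 5, 6, 7, 8, 9, 10, 12, 13, 14, 15}
Step 21: union(12, 1) -> already same set; set of 12 now {0, 1, 2, 3, 5, 6, 7, 8, 9, 10, 12, 13, 14, 15}
Step 22: union(4, 8) -> merged; set of 4 now {0, 1, 2, 3, 4, 5, 6, 7, 8, 9, 10, 12, 13, 14, 15}
Component of 10: {0, 1, 2, 3, 4, 5, 6, 7, 8, 9, 10, 12, 13, 14, 15}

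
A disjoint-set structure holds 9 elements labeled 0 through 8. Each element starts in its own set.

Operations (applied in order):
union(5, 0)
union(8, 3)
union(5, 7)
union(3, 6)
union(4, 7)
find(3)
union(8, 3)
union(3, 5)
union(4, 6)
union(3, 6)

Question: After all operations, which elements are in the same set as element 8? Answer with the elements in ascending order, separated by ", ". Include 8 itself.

Answer: 0, 3, 4, 5, 6, 7, 8

Derivation:
Step 1: union(5, 0) -> merged; set of 5 now {0, 5}
Step 2: union(8, 3) -> merged; set of 8 now {3, 8}
Step 3: union(5, 7) -> merged; set of 5 now {0, 5, 7}
Step 4: union(3, 6) -> merged; set of 3 now {3, 6, 8}
Step 5: union(4, 7) -> merged; set of 4 now {0, 4, 5, 7}
Step 6: find(3) -> no change; set of 3 is {3, 6, 8}
Step 7: union(8, 3) -> already same set; set of 8 now {3, 6, 8}
Step 8: union(3, 5) -> merged; set of 3 now {0, 3, 4, 5, 6, 7, 8}
Step 9: union(4, 6) -> already same set; set of 4 now {0, 3, 4, 5, 6, 7, 8}
Step 10: union(3, 6) -> already same set; set of 3 now {0, 3, 4, 5, 6, 7, 8}
Component of 8: {0, 3, 4, 5, 6, 7, 8}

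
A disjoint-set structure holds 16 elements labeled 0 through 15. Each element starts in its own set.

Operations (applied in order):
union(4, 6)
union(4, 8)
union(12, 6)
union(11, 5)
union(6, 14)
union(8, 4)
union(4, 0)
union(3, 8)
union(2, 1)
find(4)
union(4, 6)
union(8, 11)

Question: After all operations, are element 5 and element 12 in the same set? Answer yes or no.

Answer: yes

Derivation:
Step 1: union(4, 6) -> merged; set of 4 now {4, 6}
Step 2: union(4, 8) -> merged; set of 4 now {4, 6, 8}
Step 3: union(12, 6) -> merged; set of 12 now {4, 6, 8, 12}
Step 4: union(11, 5) -> merged; set of 11 now {5, 11}
Step 5: union(6, 14) -> merged; set of 6 now {4, 6, 8, 12, 14}
Step 6: union(8, 4) -> already same set; set of 8 now {4, 6, 8, 12, 14}
Step 7: union(4, 0) -> merged; set of 4 now {0, 4, 6, 8, 12, 14}
Step 8: union(3, 8) -> merged; set of 3 now {0, 3, 4, 6, 8, 12, 14}
Step 9: union(2, 1) -> merged; set of 2 now {1, 2}
Step 10: find(4) -> no change; set of 4 is {0, 3, 4, 6, 8, 12, 14}
Step 11: union(4, 6) -> already same set; set of 4 now {0, 3, 4, 6, 8, 12, 14}
Step 12: union(8, 11) -> merged; set of 8 now {0, 3, 4, 5, 6, 8, 11, 12, 14}
Set of 5: {0, 3, 4, 5, 6, 8, 11, 12, 14}; 12 is a member.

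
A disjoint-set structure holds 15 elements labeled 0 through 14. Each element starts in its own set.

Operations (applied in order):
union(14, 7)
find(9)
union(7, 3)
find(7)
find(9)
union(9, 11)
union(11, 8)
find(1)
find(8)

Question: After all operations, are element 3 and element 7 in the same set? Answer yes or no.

Step 1: union(14, 7) -> merged; set of 14 now {7, 14}
Step 2: find(9) -> no change; set of 9 is {9}
Step 3: union(7, 3) -> merged; set of 7 now {3, 7, 14}
Step 4: find(7) -> no change; set of 7 is {3, 7, 14}
Step 5: find(9) -> no change; set of 9 is {9}
Step 6: union(9, 11) -> merged; set of 9 now {9, 11}
Step 7: union(11, 8) -> merged; set of 11 now {8, 9, 11}
Step 8: find(1) -> no change; set of 1 is {1}
Step 9: find(8) -> no change; set of 8 is {8, 9, 11}
Set of 3: {3, 7, 14}; 7 is a member.

Answer: yes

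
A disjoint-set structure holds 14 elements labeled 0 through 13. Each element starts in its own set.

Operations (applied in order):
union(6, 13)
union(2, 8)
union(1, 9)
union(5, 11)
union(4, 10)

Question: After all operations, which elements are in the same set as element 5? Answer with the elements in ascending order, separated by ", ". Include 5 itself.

Step 1: union(6, 13) -> merged; set of 6 now {6, 13}
Step 2: union(2, 8) -> merged; set of 2 now {2, 8}
Step 3: union(1, 9) -> merged; set of 1 now {1, 9}
Step 4: union(5, 11) -> merged; set of 5 now {5, 11}
Step 5: union(4, 10) -> merged; set of 4 now {4, 10}
Component of 5: {5, 11}

Answer: 5, 11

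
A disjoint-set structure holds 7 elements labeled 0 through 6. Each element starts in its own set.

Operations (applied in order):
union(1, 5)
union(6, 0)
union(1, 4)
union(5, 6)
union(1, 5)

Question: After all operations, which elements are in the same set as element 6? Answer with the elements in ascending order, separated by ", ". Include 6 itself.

Step 1: union(1, 5) -> merged; set of 1 now {1, 5}
Step 2: union(6, 0) -> merged; set of 6 now {0, 6}
Step 3: union(1, 4) -> merged; set of 1 now {1, 4, 5}
Step 4: union(5, 6) -> merged; set of 5 now {0, 1, 4, 5, 6}
Step 5: union(1, 5) -> already same set; set of 1 now {0, 1, 4, 5, 6}
Component of 6: {0, 1, 4, 5, 6}

Answer: 0, 1, 4, 5, 6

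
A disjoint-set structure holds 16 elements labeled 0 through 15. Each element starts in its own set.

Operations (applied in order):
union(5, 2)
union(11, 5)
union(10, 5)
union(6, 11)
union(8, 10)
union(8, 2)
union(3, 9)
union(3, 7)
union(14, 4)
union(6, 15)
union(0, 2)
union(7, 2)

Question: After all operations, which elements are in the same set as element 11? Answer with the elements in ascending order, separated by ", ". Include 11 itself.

Answer: 0, 2, 3, 5, 6, 7, 8, 9, 10, 11, 15

Derivation:
Step 1: union(5, 2) -> merged; set of 5 now {2, 5}
Step 2: union(11, 5) -> merged; set of 11 now {2, 5, 11}
Step 3: union(10, 5) -> merged; set of 10 now {2, 5, 10, 11}
Step 4: union(6, 11) -> merged; set of 6 now {2, 5, 6, 10, 11}
Step 5: union(8, 10) -> merged; set of 8 now {2, 5, 6, 8, 10, 11}
Step 6: union(8, 2) -> already same set; set of 8 now {2, 5, 6, 8, 10, 11}
Step 7: union(3, 9) -> merged; set of 3 now {3, 9}
Step 8: union(3, 7) -> merged; set of 3 now {3, 7, 9}
Step 9: union(14, 4) -> merged; set of 14 now {4, 14}
Step 10: union(6, 15) -> merged; set of 6 now {2, 5, 6, 8, 10, 11, 15}
Step 11: union(0, 2) -> merged; set of 0 now {0, 2, 5, 6, 8, 10, 11, 15}
Step 12: union(7, 2) -> merged; set of 7 now {0, 2, 3, 5, 6, 7, 8, 9, 10, 11, 15}
Component of 11: {0, 2, 3, 5, 6, 7, 8, 9, 10, 11, 15}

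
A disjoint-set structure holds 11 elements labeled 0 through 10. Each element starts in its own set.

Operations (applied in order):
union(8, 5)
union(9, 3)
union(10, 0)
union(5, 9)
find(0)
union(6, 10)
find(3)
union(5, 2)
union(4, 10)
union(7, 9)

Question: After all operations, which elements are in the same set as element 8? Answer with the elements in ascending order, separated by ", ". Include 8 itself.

Step 1: union(8, 5) -> merged; set of 8 now {5, 8}
Step 2: union(9, 3) -> merged; set of 9 now {3, 9}
Step 3: union(10, 0) -> merged; set of 10 now {0, 10}
Step 4: union(5, 9) -> merged; set of 5 now {3, 5, 8, 9}
Step 5: find(0) -> no change; set of 0 is {0, 10}
Step 6: union(6, 10) -> merged; set of 6 now {0, 6, 10}
Step 7: find(3) -> no change; set of 3 is {3, 5, 8, 9}
Step 8: union(5, 2) -> merged; set of 5 now {2, 3, 5, 8, 9}
Step 9: union(4, 10) -> merged; set of 4 now {0, 4, 6, 10}
Step 10: union(7, 9) -> merged; set of 7 now {2, 3, 5, 7, 8, 9}
Component of 8: {2, 3, 5, 7, 8, 9}

Answer: 2, 3, 5, 7, 8, 9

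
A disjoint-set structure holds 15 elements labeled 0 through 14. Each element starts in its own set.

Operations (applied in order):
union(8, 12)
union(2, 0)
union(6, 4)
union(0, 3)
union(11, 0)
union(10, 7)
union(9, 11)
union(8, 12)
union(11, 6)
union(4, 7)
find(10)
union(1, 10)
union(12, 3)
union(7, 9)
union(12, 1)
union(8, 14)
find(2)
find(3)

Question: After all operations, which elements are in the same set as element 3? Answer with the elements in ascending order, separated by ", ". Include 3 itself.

Answer: 0, 1, 2, 3, 4, 6, 7, 8, 9, 10, 11, 12, 14

Derivation:
Step 1: union(8, 12) -> merged; set of 8 now {8, 12}
Step 2: union(2, 0) -> merged; set of 2 now {0, 2}
Step 3: union(6, 4) -> merged; set of 6 now {4, 6}
Step 4: union(0, 3) -> merged; set of 0 now {0, 2, 3}
Step 5: union(11, 0) -> merged; set of 11 now {0, 2, 3, 11}
Step 6: union(10, 7) -> merged; set of 10 now {7, 10}
Step 7: union(9, 11) -> merged; set of 9 now {0, 2, 3, 9, 11}
Step 8: union(8, 12) -> already same set; set of 8 now {8, 12}
Step 9: union(11, 6) -> merged; set of 11 now {0, 2, 3, 4, 6, 9, 11}
Step 10: union(4, 7) -> merged; set of 4 now {0, 2, 3, 4, 6, 7, 9, 10, 11}
Step 11: find(10) -> no change; set of 10 is {0, 2, 3, 4, 6, 7, 9, 10, 11}
Step 12: union(1, 10) -> merged; set of 1 now {0, 1, 2, 3, 4, 6, 7, 9, 10, 11}
Step 13: union(12, 3) -> merged; set of 12 now {0, 1, 2, 3, 4, 6, 7, 8, 9, 10, 11, 12}
Step 14: union(7, 9) -> already same set; set of 7 now {0, 1, 2, 3, 4, 6, 7, 8, 9, 10, 11, 12}
Step 15: union(12, 1) -> already same set; set of 12 now {0, 1, 2, 3, 4, 6, 7, 8, 9, 10, 11, 12}
Step 16: union(8, 14) -> merged; set of 8 now {0, 1, 2, 3, 4, 6, 7, 8, 9, 10, 11, 12, 14}
Step 17: find(2) -> no change; set of 2 is {0, 1, 2, 3, 4, 6, 7, 8, 9, 10, 11, 12, 14}
Step 18: find(3) -> no change; set of 3 is {0, 1, 2, 3, 4, 6, 7, 8, 9, 10, 11, 12, 14}
Component of 3: {0, 1, 2, 3, 4, 6, 7, 8, 9, 10, 11, 12, 14}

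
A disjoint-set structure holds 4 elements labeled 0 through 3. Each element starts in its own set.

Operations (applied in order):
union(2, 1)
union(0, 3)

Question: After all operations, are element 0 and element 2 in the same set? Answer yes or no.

Step 1: union(2, 1) -> merged; set of 2 now {1, 2}
Step 2: union(0, 3) -> merged; set of 0 now {0, 3}
Set of 0: {0, 3}; 2 is not a member.

Answer: no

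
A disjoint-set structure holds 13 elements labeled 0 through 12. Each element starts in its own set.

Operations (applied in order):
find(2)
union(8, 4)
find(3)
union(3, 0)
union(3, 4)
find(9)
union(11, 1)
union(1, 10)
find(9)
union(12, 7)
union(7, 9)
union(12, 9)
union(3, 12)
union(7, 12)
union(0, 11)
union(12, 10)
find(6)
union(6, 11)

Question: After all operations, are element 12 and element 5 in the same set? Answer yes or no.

Answer: no

Derivation:
Step 1: find(2) -> no change; set of 2 is {2}
Step 2: union(8, 4) -> merged; set of 8 now {4, 8}
Step 3: find(3) -> no change; set of 3 is {3}
Step 4: union(3, 0) -> merged; set of 3 now {0, 3}
Step 5: union(3, 4) -> merged; set of 3 now {0, 3, 4, 8}
Step 6: find(9) -> no change; set of 9 is {9}
Step 7: union(11, 1) -> merged; set of 11 now {1, 11}
Step 8: union(1, 10) -> merged; set of 1 now {1, 10, 11}
Step 9: find(9) -> no change; set of 9 is {9}
Step 10: union(12, 7) -> merged; set of 12 now {7, 12}
Step 11: union(7, 9) -> merged; set of 7 now {7, 9, 12}
Step 12: union(12, 9) -> already same set; set of 12 now {7, 9, 12}
Step 13: union(3, 12) -> merged; set of 3 now {0, 3, 4, 7, 8, 9, 12}
Step 14: union(7, 12) -> already same set; set of 7 now {0, 3, 4, 7, 8, 9, 12}
Step 15: union(0, 11) -> merged; set of 0 now {0, 1, 3, 4, 7, 8, 9, 10, 11, 12}
Step 16: union(12, 10) -> already same set; set of 12 now {0, 1, 3, 4, 7, 8, 9, 10, 11, 12}
Step 17: find(6) -> no change; set of 6 is {6}
Step 18: union(6, 11) -> merged; set of 6 now {0, 1, 3, 4, 6, 7, 8, 9, 10, 11, 12}
Set of 12: {0, 1, 3, 4, 6, 7, 8, 9, 10, 11, 12}; 5 is not a member.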